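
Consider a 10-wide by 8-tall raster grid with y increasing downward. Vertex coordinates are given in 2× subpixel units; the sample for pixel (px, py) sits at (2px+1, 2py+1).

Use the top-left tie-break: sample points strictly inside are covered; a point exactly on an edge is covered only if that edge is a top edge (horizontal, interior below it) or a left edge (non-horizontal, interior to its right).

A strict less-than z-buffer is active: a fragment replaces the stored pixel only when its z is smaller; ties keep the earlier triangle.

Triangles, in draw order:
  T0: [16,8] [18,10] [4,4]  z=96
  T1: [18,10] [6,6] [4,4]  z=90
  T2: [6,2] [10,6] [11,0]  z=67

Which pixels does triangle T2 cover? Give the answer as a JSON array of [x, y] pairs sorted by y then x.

T0:
  2·area = 16
  edge (16, 8)→(18, 10): d=(2,2) right/bottom  bias=-1
  edge (18, 10)→(4, 4): d=(-14,-6) top-left  bias=+0
  edge (4, 4)→(16, 8): d=(12,4) right/bottom  bias=-1
    (4,0)@(9, 1): e=[0,72,-56] → ·  [on edge]
    (0,1)@(1, 3): e=[20,-4,0] → ·  [on edge]
    (5,1)@(11, 3): e=[0,56,-40] → ·  [on edge]
    (3,2)@(7, 5): e=[12,4,0] → ·  [on edge]
    (6,2)@(13, 5): e=[0,40,-24] → ·  [on edge]
    (5,3)@(11, 7): e=[8,0,8] → █  [on edge]
    (6,3)@(13, 7): e=[4,12,0] → ·  [on edge]
    (7,3)@(15, 7): e=[0,24,-8] → ·  [on edge]
    (5,4)@(11, 9): e=[12,-28,32] → ·
    (8,4)@(17, 9): e=[0,8,8] → ·  [on edge]
    (9,4)@(19, 9): e=[-4,20,0] → ·  [on edge]
    (9,5)@(19, 11): e=[0,-8,24] → ·  [on edge]
  covered (1 px):
    · · · · · · · · · ·
    · · · · · · · · · ·
    · · · · · · · · · ·
    · · · · · █ · · · ·
    · · · · · · · · · ·
    · · · · · · · · · ·
    · · · · · · · · · ·
    · · · · · · · · · ·
T1:
  2·area = 16
  edge (18, 10)→(6, 6): d=(-12,-4) top-left  bias=+0
  edge (6, 6)→(4, 4): d=(-2,-2) top-left  bias=+0
  edge (4, 4)→(18, 10): d=(14,6) right/bottom  bias=-1
    (0,0)@(1, 1): e=[40,0,-24] → ·  [on edge]
    (1,1)@(3, 3): e=[24,0,-8] → ·  [on edge]
    (1,2)@(3, 5): e=[0,-4,20] → ·  [on edge]
    (2,2)@(5, 5): e=[8,0,8] → █  [on edge]
    (3,2)@(7, 5): e=[16,4,-4] → ·
    (2,3)@(5, 7): e=[-16,-4,36] → ·
    (3,3)@(7, 7): e=[-8,0,24] → ·  [on edge]
    (4,3)@(9, 7): e=[0,4,12] → █  [on edge]
    (5,3)@(11, 7): e=[8,8,0] → ·  [on edge]
    (4,4)@(9, 9): e=[-24,0,40] → ·  [on edge]
    (7,4)@(15, 9): e=[0,12,4] → █  [on edge]
    (8,4)@(17, 9): e=[8,16,-8] → ·
    (5,5)@(11, 11): e=[-40,0,56] → ·  [on edge]
    (6,6)@(13, 13): e=[-56,0,72] → ·  [on edge]
    (7,7)@(15, 15): e=[-72,0,88] → ·  [on edge]
  covered (3 px):
    · · · · · · · · · ·
    · · · · · · · · · ·
    · · █ · · · · · · ·
    · · · · █ · · · · ·
    · · · · · · · █ · ·
    · · · · · · · · · ·
    · · · · · · · · · ·
    · · · · · · · · · ·
T2:
  2·area = 28  (B↔C swapped to make it positive)
  edge (6, 2)→(11, 0): d=(5,-2) top-left  bias=+0
  edge (11, 0)→(10, 6): d=(-1,6) right/bottom  bias=-1
  edge (10, 6)→(6, 2): d=(-4,-4) top-left  bias=+0
    (2,0)@(5, 1): e=[-7,35,0] → ·  [on edge]
    (4,0)@(9, 1): e=[1,11,16] → █
    (5,0)@(11, 1): e=[5,-1,24] → ·
    (3,1)@(7, 3): e=[7,21,0] → █  [on edge]
    (5,1)@(11, 3): e=[15,-3,16] → ·
    (3,2)@(7, 5): e=[17,19,-8] → ·
    (4,2)@(9, 5): e=[21,7,0] → █  [on edge]
    (5,2)@(11, 5): e=[25,-5,8] → ·
    (4,3)@(9, 7): e=[31,5,-8] → ·
    (5,3)@(11, 7): e=[35,-7,0] → ·  [on edge]
    (6,4)@(13, 9): e=[49,-21,0] → ·  [on edge]
    (7,5)@(15, 11): e=[63,-35,0] → ·  [on edge]
    (8,6)@(17, 13): e=[77,-49,0] → ·  [on edge]
    (9,7)@(19, 15): e=[91,-63,0] → ·  [on edge]
  covered (4 px):
    · · · · █ · · · · ·
    · · · █ █ · · · · ·
    · · · · █ · · · · ·
    · · · · · · · · · ·
    · · · · · · · · · ·
    · · · · · · · · · ·
    · · · · · · · · · ·
    · · · · · · · · · ·

Answer: [[4,0],[3,1],[4,1],[4,2]]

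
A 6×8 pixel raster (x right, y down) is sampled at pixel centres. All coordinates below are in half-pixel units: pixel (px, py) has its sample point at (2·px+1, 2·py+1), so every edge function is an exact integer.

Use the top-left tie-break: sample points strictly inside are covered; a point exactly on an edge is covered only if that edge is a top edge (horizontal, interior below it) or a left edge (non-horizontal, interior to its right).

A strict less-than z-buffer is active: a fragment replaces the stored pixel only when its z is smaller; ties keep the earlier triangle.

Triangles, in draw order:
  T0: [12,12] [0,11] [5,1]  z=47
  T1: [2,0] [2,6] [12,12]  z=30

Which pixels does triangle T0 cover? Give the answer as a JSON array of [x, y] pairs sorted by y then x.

T0:
  2·area = 125
  edge (12, 12)→(0, 11): d=(-12,-1) top-left  bias=+0
  edge (0, 11)→(5, 1): d=(5,-10) top-left  bias=+0
  edge (5, 1)→(12, 12): d=(7,11) right/bottom  bias=-1
    (2,0)@(5, 1): e=[125,0,0] → ·  [on edge]
    (2,1)@(5, 3): e=[101,10,14] → █
    (3,1)@(7, 3): e=[103,30,-8] → ·
    (1,2)@(3, 5): e=[75,0,50] → █  [on edge]
    (3,2)@(7, 5): e=[79,40,6] → █
    (4,2)@(9, 5): e=[81,60,-16] → ·
    (1,3)@(3, 7): e=[51,10,64] → █
    (4,3)@(9, 7): e=[57,70,-2] → ·
    (0,4)@(1, 9): e=[25,0,100] → █  [on edge]
    (4,4)@(9, 9): e=[33,80,12] → █
    (5,4)@(11, 9): e=[35,100,-10] → ·
    (0,5)@(1, 11): e=[1,10,114] → █
  covered (18 px):
    · · · · · ·
    · · █ · · ·
    · █ █ █ · ·
    · █ █ █ · ·
    █ █ █ █ █ ·
    █ █ █ █ █ █
    · · · · · ·
    · · · · · ·
T1:
  2·area = 60  (B↔C swapped to make it positive)
  edge (2, 0)→(12, 12): d=(10,12) right/bottom  bias=-1
  edge (12, 12)→(2, 6): d=(-10,-6) top-left  bias=+0
  edge (2, 6)→(2, 0): d=(0,-6) top-left  bias=+0
    (1,1)@(3, 3): e=[18,36,6] → █
    (2,1)@(5, 3): e=[-6,48,18] → ·
    (1,2)@(3, 5): e=[38,16,6] → █
    (2,2)@(5, 5): e=[14,28,18] → █
    (3,2)@(7, 5): e=[-10,40,30] → ·
    (1,3)@(3, 7): e=[58,-4,6] → ·
    (2,3)@(5, 7): e=[34,8,18] → █
    (3,3)@(7, 7): e=[10,20,30] → █
    (4,3)@(9, 7): e=[-14,32,42] → ·
    (2,4)@(5, 9): e=[54,-12,18] → ·
    (3,4)@(7, 9): e=[30,0,30] → █  [on edge]
    (4,4)@(9, 9): e=[6,12,42] → █
  covered (8 px):
    · · · · · ·
    · █ · · · ·
    · █ █ · · ·
    · · █ █ · ·
    · · · █ █ ·
    · · · · · █
    · · · · · ·
    · · · · · ·

Final: [[2,1],[1,2],[2,2],[3,2],[1,3],[2,3],[3,3],[0,4],[1,4],[2,4],[3,4],[4,4],[0,5],[1,5],[2,5],[3,5],[4,5],[5,5]]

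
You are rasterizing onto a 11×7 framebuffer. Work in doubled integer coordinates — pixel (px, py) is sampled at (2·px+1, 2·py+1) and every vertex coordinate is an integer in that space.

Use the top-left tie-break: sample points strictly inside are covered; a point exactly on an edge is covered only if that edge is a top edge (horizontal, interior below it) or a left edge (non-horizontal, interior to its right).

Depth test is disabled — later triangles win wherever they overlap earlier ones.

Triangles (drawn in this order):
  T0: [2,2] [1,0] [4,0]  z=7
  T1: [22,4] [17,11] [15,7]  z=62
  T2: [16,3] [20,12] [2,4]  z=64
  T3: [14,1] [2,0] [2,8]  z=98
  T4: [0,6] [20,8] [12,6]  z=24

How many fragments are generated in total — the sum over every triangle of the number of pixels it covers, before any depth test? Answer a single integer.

T0:
  2·area = 6
  edge (2, 2)→(1, 0): d=(-1,-2) top-left  bias=+0
  edge (1, 0)→(4, 0): d=(3,0) top-left  bias=+0
  edge (4, 0)→(2, 2): d=(-2,2) right/bottom  bias=-1
    (1,0)@(3, 1): e=[3,3,0] → ·  [on edge]
    (0,1)@(1, 3): e=[-3,9,0] → ·  [on edge]
  covered (0 px):
    · · · · · · · · · · ·
    · · · · · · · · · · ·
    · · · · · · · · · · ·
    · · · · · · · · · · ·
    · · · · · · · · · · ·
    · · · · · · · · · · ·
    · · · · · · · · · · ·
T1:
  2·area = 34
  edge (22, 4)→(17, 11): d=(-5,7) right/bottom  bias=-1
  edge (17, 11)→(15, 7): d=(-2,-4) top-left  bias=+0
  edge (15, 7)→(22, 4): d=(7,-3) top-left  bias=+0
    (6,1)@(13, 3): e=[68,0,-34] → ·  [on edge]
    (10,2)@(21, 5): e=[2,28,4] → #
    (7,3)@(15, 7): e=[34,0,0] → #  [on edge]
    (8,3)@(17, 7): e=[20,8,6] → #
    (9,3)@(19, 7): e=[6,16,12] → #
    (10,3)@(21, 7): e=[-8,24,18] → ·
    (7,4)@(15, 9): e=[24,-4,14] → ·
    (8,4)@(17, 9): e=[10,4,20] → #
    (9,4)@(19, 9): e=[-4,12,26] → ·
    (8,5)@(17, 11): e=[0,0,34] → ·  [on edge]
    (0,6)@(1, 13): e=[102,-68,0] → ·  [on edge]
  covered (5 px):
    · · · · · · · · · · ·
    · · · · · · · · · · ·
    · · · · · · · · · · #
    · · · · · · · # # # ·
    · · · · · · · · # · ·
    · · · · · · · · · · ·
    · · · · · · · · · · ·
T2:
  2·area = 130
  edge (16, 3)→(20, 12): d=(4,9) right/bottom  bias=-1
  edge (20, 12)→(2, 4): d=(-18,-8) top-left  bias=+0
  edge (2, 4)→(16, 3): d=(14,-1) top-left  bias=+0
    (2,2)@(5, 5): e=[107,6,17] → #
    (3,2)@(7, 5): e=[89,22,19] → #
    (4,2)@(9, 5): e=[71,38,21] → #
    (5,2)@(11, 5): e=[53,54,23] → #
    (6,2)@(13, 5): e=[35,70,25] → #
    (7,2)@(15, 5): e=[17,86,27] → #
    (8,2)@(17, 5): e=[-1,102,29] → ·
    (2,3)@(5, 7): e=[115,-30,45] → ·
    (3,3)@(7, 7): e=[97,-14,47] → ·
    (4,3)@(9, 7): e=[79,2,49] → #
    (8,3)@(17, 7): e=[7,66,57] → #
    (9,3)@(19, 7): e=[-11,82,59] → ·
  covered (14 px):
    · · · · · · · · · · ·
    · · · · · · · · · · ·
    · · # # # # # # · · ·
    · · · · # # # # # · ·
    · · · · · · · # # · ·
    · · · · · · · · · # ·
    · · · · · · · · · · ·
T3:
  2·area = 96  (B↔C swapped to make it positive)
  edge (14, 1)→(2, 8): d=(-12,7) right/bottom  bias=-1
  edge (2, 8)→(2, 0): d=(0,-8) top-left  bias=+0
  edge (2, 0)→(14, 1): d=(12,1) right/bottom  bias=-1
    (1,0)@(3, 1): e=[77,8,11] → #
    (2,0)@(5, 1): e=[63,24,9] → #
    (3,0)@(7, 1): e=[49,40,7] → #
    (4,0)@(9, 1): e=[35,56,5] → #
    (5,0)@(11, 1): e=[21,72,3] → #
    (6,0)@(13, 1): e=[7,88,1] → #
    (7,0)@(15, 1): e=[-7,104,-1] → ·
    (1,1)@(3, 3): e=[53,8,35] → #
    (5,1)@(11, 3): e=[-3,72,27] → ·
    (6,1)@(13, 3): e=[-17,88,25] → ·
    (1,2)@(3, 5): e=[29,8,59] → #
    (4,2)@(9, 5): e=[-13,56,53] → ·
  covered (14 px):
    · # # # # # # · · · ·
    · # # # # · · · · · ·
    · # # # · · · · · · ·
    · # · · · · · · · · ·
    · · · · · · · · · · ·
    · · · · · · · · · · ·
    · · · · · · · · · · ·
T4:
  2·area = 24  (B↔C swapped to make it positive)
  edge (0, 6)→(12, 6): d=(12,0) top-left  bias=+0
  edge (12, 6)→(20, 8): d=(8,2) right/bottom  bias=-1
  edge (20, 8)→(0, 6): d=(-20,-2) top-left  bias=+0
    (5,3)@(11, 7): e=[12,10,2] → #
    (6,3)@(13, 7): e=[12,6,6] → #
    (7,3)@(15, 7): e=[12,2,10] → #
    (8,3)@(17, 7): e=[12,-2,14] → ·
    (5,4)@(11, 9): e=[36,26,-38] → ·
    (6,4)@(13, 9): e=[36,22,-34] → ·
    (7,4)@(15, 9): e=[36,18,-30] → ·
  covered (3 px):
    · · · · · · · · · · ·
    · · · · · · · · · · ·
    · · · · · · · · · · ·
    · · · · · # # # · · ·
    · · · · · · · · · · ·
    · · · · · · · · · · ·
    · · · · · · · · · · ·

Answer: 36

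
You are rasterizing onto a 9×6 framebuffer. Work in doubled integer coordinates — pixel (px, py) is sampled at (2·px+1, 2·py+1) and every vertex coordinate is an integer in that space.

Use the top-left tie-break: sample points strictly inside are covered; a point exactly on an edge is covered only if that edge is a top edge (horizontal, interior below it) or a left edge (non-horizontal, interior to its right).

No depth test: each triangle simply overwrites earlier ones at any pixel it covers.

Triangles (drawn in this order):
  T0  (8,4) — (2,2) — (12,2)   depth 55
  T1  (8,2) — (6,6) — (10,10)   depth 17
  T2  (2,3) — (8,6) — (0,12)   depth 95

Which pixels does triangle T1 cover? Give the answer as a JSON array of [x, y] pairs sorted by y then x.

T0:
  2·area = 20
  edge (8, 4)→(2, 2): d=(-6,-2) top-left  bias=+0
  edge (2, 2)→(12, 2): d=(10,0) top-left  bias=+0
  edge (12, 2)→(8, 4): d=(-4,2) right/bottom  bias=-1
    (2,1)@(5, 3): e=[0,10,10] → █  [on edge]
    (3,1)@(7, 3): e=[4,10,6] → █
    (4,1)@(9, 3): e=[8,10,2] → █
    (5,1)@(11, 3): e=[12,10,-2] → ·
    (2,2)@(5, 5): e=[-12,30,2] → ·
    (3,2)@(7, 5): e=[-8,30,-2] → ·
    (4,2)@(9, 5): e=[-4,30,-6] → ·
    (5,2)@(11, 5): e=[0,30,-10] → ·  [on edge]
    (8,3)@(17, 7): e=[0,50,-30] → ·  [on edge]
  covered (3 px):
    · · · · · · · · ·
    · · █ █ █ · · · ·
    · · · · · · · · ·
    · · · · · · · · ·
    · · · · · · · · ·
    · · · · · · · · ·
T1:
  2·area = 24  (B↔C swapped to make it positive)
  edge (8, 2)→(10, 10): d=(2,8) right/bottom  bias=-1
  edge (10, 10)→(6, 6): d=(-4,-4) top-left  bias=+0
  edge (6, 6)→(8, 2): d=(2,-4) top-left  bias=+0
    (0,0)@(1, 1): e=[54,0,-30] → ·  [on edge]
    (1,1)@(3, 3): e=[42,0,-18] → ·  [on edge]
    (2,2)@(5, 5): e=[30,0,-6] → ·  [on edge]
    (3,2)@(7, 5): e=[14,8,2] → █
    (4,2)@(9, 5): e=[-2,16,10] → ·
    (3,3)@(7, 7): e=[18,0,6] → █  [on edge]
    (4,3)@(9, 7): e=[2,8,14] → █
    (5,3)@(11, 7): e=[-14,16,22] → ·
    (3,4)@(7, 9): e=[22,-8,10] → ·
    (4,4)@(9, 9): e=[6,0,18] → █  [on edge]
    (5,4)@(11, 9): e=[-10,8,26] → ·
    (4,5)@(9, 11): e=[10,-8,22] → ·
    (5,5)@(11, 11): e=[-6,0,30] → ·  [on edge]
  covered (4 px):
    · · · · · · · · ·
    · · · · · · · · ·
    · · · █ · · · · ·
    · · · █ █ · · · ·
    · · · · █ · · · ·
    · · · · · · · · ·
T2:
  2·area = 60
  edge (2, 3)→(8, 6): d=(6,3) right/bottom  bias=-1
  edge (8, 6)→(0, 12): d=(-8,6) right/bottom  bias=-1
  edge (0, 12)→(2, 3): d=(2,-9) top-left  bias=+0
    (1,2)@(3, 5): e=[9,38,13] → █
    (2,2)@(5, 5): e=[3,26,31] → █
    (3,2)@(7, 5): e=[-3,14,49] → ·
    (1,3)@(3, 7): e=[21,22,17] → █
    (3,3)@(7, 7): e=[9,-2,53] → ·
    (0,4)@(1, 9): e=[39,18,3] → █
    (2,4)@(5, 9): e=[27,-6,39] → ·
    (0,5)@(1, 11): e=[51,2,7] → █
    (1,5)@(3, 11): e=[45,-10,25] → ·
  covered (7 px):
    · · · · · · · · ·
    · · · · · · · · ·
    · █ █ · · · · · ·
    · █ █ · · · · · ·
    █ █ · · · · · · ·
    █ · · · · · · · ·

Result: [[3,2],[3,3],[4,3],[4,4]]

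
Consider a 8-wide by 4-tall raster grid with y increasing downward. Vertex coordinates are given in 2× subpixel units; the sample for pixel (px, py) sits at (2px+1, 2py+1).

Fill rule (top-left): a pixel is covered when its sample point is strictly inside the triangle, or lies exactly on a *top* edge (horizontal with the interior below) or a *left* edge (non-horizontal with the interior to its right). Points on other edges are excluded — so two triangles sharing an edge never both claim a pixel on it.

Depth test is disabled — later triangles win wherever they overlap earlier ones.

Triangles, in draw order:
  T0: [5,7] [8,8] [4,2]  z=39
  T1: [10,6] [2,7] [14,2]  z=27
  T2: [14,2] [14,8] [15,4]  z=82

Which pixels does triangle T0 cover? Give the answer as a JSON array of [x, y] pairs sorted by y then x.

T0:
  2·area = 14  (B↔C swapped to make it positive)
  edge (5, 7)→(4, 2): d=(-1,-5) top-left  bias=+0
  edge (4, 2)→(8, 8): d=(4,6) right/bottom  bias=-1
  edge (8, 8)→(5, 7): d=(-3,-1) top-left  bias=+0
    (2,2)@(5, 5): e=[2,6,6] → X
    (3,2)@(7, 5): e=[12,-6,8] → .
    (2,3)@(5, 7): e=[0,14,0] → X  [on edge]
    (3,3)@(7, 7): e=[10,2,2] → X
    (4,3)@(9, 7): e=[20,-10,4] → .
  covered (3 px):
    . . . . . . . .
    . . . . . . . .
    . . X . . . . .
    . . X X . . . .
T1:
  2·area = 28
  edge (10, 6)→(2, 7): d=(-8,1) right/bottom  bias=-1
  edge (2, 7)→(14, 2): d=(12,-5) top-left  bias=+0
  edge (14, 2)→(10, 6): d=(-4,4) right/bottom  bias=-1
    (7,0)@(15, 1): e=[35,-7,0] → .  [on edge]
    (6,1)@(13, 3): e=[21,7,0] → .  [on edge]
    (3,2)@(7, 5): e=[11,1,16] → X
    (4,2)@(9, 5): e=[9,11,8] → X
    (5,2)@(11, 5): e=[7,21,0] → .  [on edge]
    (3,3)@(7, 7): e=[-5,25,8] → .
    (4,3)@(9, 7): e=[-7,35,0] → .  [on edge]
  covered (2 px):
    . . . . . . . .
    . . . . . . . .
    . . . X X . . .
    . . . . . . . .
T2:
  2·area = 6  (B↔C swapped to make it positive)
  edge (14, 2)→(15, 4): d=(1,2) right/bottom  bias=-1
  edge (15, 4)→(14, 8): d=(-1,4) right/bottom  bias=-1
  edge (14, 8)→(14, 2): d=(0,-6) top-left  bias=+0
  covered (0 px):
    . . . . . . . .
    . . . . . . . .
    . . . . . . . .
    . . . . . . . .

Answer: [[2,2],[2,3],[3,3]]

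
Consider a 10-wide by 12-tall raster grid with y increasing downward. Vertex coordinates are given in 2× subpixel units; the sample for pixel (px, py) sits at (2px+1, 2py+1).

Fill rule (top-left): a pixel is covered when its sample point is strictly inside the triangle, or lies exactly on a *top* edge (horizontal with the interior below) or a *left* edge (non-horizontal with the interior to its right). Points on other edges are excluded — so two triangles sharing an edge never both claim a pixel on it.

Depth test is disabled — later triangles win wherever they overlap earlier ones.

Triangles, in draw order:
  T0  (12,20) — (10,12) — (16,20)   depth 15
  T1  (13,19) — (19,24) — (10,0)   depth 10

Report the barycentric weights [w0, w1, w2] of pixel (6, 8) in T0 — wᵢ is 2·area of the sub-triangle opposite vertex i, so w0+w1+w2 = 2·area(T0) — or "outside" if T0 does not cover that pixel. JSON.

T0:
  2·area = 32
  edge (12, 20)→(10, 12): d=(-2,-8) top-left  bias=+0
  edge (10, 12)→(16, 20): d=(6,8) right/bottom  bias=-1
  edge (16, 20)→(12, 20): d=(-4,0) right/bottom  bias=-1
    (5,7)@(11, 15): e=[2,10,20] → X
    (6,7)@(13, 15): e=[18,-6,20] → .
    (5,8)@(11, 17): e=[-2,22,12] → .
    (6,8)@(13, 17): e=[14,6,12] → X
    (7,8)@(15, 17): e=[30,-10,12] → .
    (6,9)@(13, 19): e=[10,18,4] → X
    (7,9)@(15, 19): e=[26,2,4] → X
    (8,9)@(17, 19): e=[42,-14,4] → .
    (6,10)@(13, 21): e=[6,30,-4] → .
    (7,10)@(15, 21): e=[22,14,-4] → .
  covered (4 px):
    . . . . . . . . . .
    . . . . . . . . . .
    . . . . . . . . . .
    . . . . . . . . . .
    . . . . . . . . . .
    . . . . . . . . . .
    . . . . . . . . . .
    . . . . . X . . . .
    . . . . . . X . . .
    . . . . . . X X . .
    . . . . . . . . . .
    . . . . . . . . . .
T1:
  2·area = 99  (B↔C swapped to make it positive)
  edge (13, 19)→(10, 0): d=(-3,-19) top-left  bias=+0
  edge (10, 0)→(19, 24): d=(9,24) right/bottom  bias=-1
  edge (19, 24)→(13, 19): d=(-6,-5) top-left  bias=+0
    (5,1)@(11, 3): e=[10,3,86] → X
    (6,1)@(13, 3): e=[48,-45,96] → .
    (5,2)@(11, 5): e=[4,21,74] → X
    (6,2)@(13, 5): e=[42,-27,84] → .
    (5,3)@(11, 7): e=[-2,39,62] → .
    (0,4)@(1, 9): e=[-198,297,0] → .  [on edge]
    (6,4)@(13, 9): e=[30,9,60] → X
    (7,4)@(15, 9): e=[68,-39,70] → .
    (6,5)@(13, 11): e=[24,27,48] → X
    (7,5)@(15, 11): e=[62,-21,58] → .
    (6,6)@(13, 13): e=[18,45,36] → X
    (7,6)@(15, 13): e=[56,-3,46] → .
    (6,9)@(13, 19): e=[0,99,0] → X  [on edge]
  covered (13 px):
    . . . . . . . . . .
    . . . . . X . . . .
    . . . . . X . . . .
    . . . . . . . . . .
    . . . . . . X . . .
    . . . . . . X . . .
    . . . . . . X . . .
    . . . . . . X X . .
    . . . . . . X X . .
    . . . . . . X X X .
    . . . . . . . . X .
    . . . . . . . . . .

Result: [6,12,14]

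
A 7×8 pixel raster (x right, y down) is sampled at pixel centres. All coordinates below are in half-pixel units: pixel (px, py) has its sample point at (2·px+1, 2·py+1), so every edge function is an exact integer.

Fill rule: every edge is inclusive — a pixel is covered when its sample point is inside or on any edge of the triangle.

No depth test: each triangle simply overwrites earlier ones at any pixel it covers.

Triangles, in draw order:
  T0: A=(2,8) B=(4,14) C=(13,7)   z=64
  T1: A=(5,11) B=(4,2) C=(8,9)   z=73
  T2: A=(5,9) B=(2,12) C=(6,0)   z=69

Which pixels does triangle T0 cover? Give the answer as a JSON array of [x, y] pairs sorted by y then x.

T0:
  2·area = 68  (B↔C swapped to make it positive)
  edge (2, 8)→(13, 7): d=(11,-1) inclusive
  edge (13, 7)→(4, 14): d=(-9,7) inclusive
  edge (4, 14)→(2, 8): d=(-2,-6) inclusive
    (0,2)@(1, 5): e=[-34,102,0] → ·  [on edge]
    (6,3)@(13, 7): e=[0,0,68] → #  [on edge]
    (1,4)@(3, 9): e=[12,52,4] → #
    (2,4)@(5, 9): e=[14,38,16] → #
    (3,4)@(7, 9): e=[16,24,28] → #
    (4,4)@(9, 9): e=[18,10,40] → #
    (5,4)@(11, 9): e=[20,-4,52] → ·
    (6,4)@(13, 9): e=[22,-18,64] → ·
    (1,5)@(3, 11): e=[34,34,0] → #  [on edge]
    (4,5)@(9, 11): e=[40,-8,36] → ·
    (1,6)@(3, 13): e=[56,16,-4] → ·
    (2,6)@(5, 13): e=[58,2,8] → #
  covered (9 px):
    · · · · · · ·
    · · · · · · ·
    · · · · · · ·
    · · · · · · #
    · # # # # · ·
    · # # # · · ·
    · · # · · · ·
    · · · · · · ·
T1:
  2·area = 29
  edge (5, 11)→(4, 2): d=(-1,-9) inclusive
  edge (4, 2)→(8, 9): d=(4,7) inclusive
  edge (8, 9)→(5, 11): d=(-3,2) inclusive
    (2,2)@(5, 5): e=[6,5,18] → #
    (3,2)@(7, 5): e=[24,-9,14] → ·
    (2,3)@(5, 7): e=[4,13,12] → #
    (3,3)@(7, 7): e=[22,-1,8] → ·
    (5,3)@(11, 7): e=[58,-29,0] → ·  [on edge]
    (2,4)@(5, 9): e=[2,21,6] → #
    (3,4)@(7, 9): e=[20,7,2] → #
    (4,4)@(9, 9): e=[38,-7,-2] → ·
    (2,5)@(5, 11): e=[0,29,0] → #  [on edge]
    (3,5)@(7, 11): e=[18,15,-4] → ·
    (2,6)@(5, 13): e=[-2,37,-6] → ·
  covered (5 px):
    · · · · · · ·
    · · · · · · ·
    · · # · · · ·
    · · # · · · ·
    · · # # · · ·
    · · # · · · ·
    · · · · · · ·
    · · · · · · ·
T2:
  2·area = 24
  edge (5, 9)→(2, 12): d=(-3,3) inclusive
  edge (2, 12)→(6, 0): d=(4,-12) inclusive
  edge (6, 0)→(5, 9): d=(-1,9) inclusive
    (6,0)@(13, 1): e=[0,88,-64] → ·  [on edge]
    (2,1)@(5, 3): e=[18,0,6] → #  [on edge]
    (3,1)@(7, 3): e=[12,24,-12] → ·
    (5,1)@(11, 3): e=[0,72,-48] → ·  [on edge]
    (2,2)@(5, 5): e=[12,8,4] → #
    (3,2)@(7, 5): e=[6,32,-14] → ·
    (4,2)@(9, 5): e=[0,56,-32] → ·  [on edge]
    (2,3)@(5, 7): e=[6,16,2] → #
    (3,3)@(7, 7): e=[0,40,-16] → ·  [on edge]
    (1,4)@(3, 9): e=[6,0,18] → #  [on edge]
    (2,4)@(5, 9): e=[0,24,0] → #  [on edge]
    (3,4)@(7, 9): e=[-6,48,-18] → ·
    (1,5)@(3, 11): e=[0,8,16] → #  [on edge]
    (0,6)@(1, 13): e=[0,-8,32] → ·  [on edge]
    (0,7)@(1, 15): e=[-6,0,30] → ·  [on edge]
  covered (6 px):
    · · · · · · ·
    · · # · · · ·
    · · # · · · ·
    · · # · · · ·
    · # # · · · ·
    · # · · · · ·
    · · · · · · ·
    · · · · · · ·

Answer: [[6,3],[1,4],[2,4],[3,4],[4,4],[1,5],[2,5],[3,5],[2,6]]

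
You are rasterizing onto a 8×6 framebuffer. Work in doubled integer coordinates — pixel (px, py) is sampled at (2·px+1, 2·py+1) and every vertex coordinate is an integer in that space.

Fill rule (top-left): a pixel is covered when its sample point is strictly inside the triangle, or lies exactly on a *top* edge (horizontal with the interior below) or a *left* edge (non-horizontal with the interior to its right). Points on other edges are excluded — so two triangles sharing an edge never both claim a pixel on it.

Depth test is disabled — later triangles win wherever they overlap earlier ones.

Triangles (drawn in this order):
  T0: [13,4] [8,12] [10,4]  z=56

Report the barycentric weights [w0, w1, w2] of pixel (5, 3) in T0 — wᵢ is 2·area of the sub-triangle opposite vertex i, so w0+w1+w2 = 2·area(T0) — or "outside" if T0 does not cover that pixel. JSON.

T0:
  2·area = 24
  edge (13, 4)→(8, 12): d=(-5,8) right/bottom  bias=-1
  edge (8, 12)→(10, 4): d=(2,-8) top-left  bias=+0
  edge (10, 4)→(13, 4): d=(3,0) top-left  bias=+0
    (5,2)@(11, 5): e=[11,10,3] → #
    (6,2)@(13, 5): e=[-5,26,3] → ·
    (5,3)@(11, 7): e=[1,14,9] → #
    (6,3)@(13, 7): e=[-15,30,9] → ·
    (4,4)@(9, 9): e=[7,2,15] → #
    (5,4)@(11, 9): e=[-9,18,15] → ·
    (4,5)@(9, 11): e=[-3,6,21] → ·
  covered (3 px):
    · · · · · · · ·
    · · · · · · · ·
    · · · · · # · ·
    · · · · · # · ·
    · · · · # · · ·
    · · · · · · · ·

Answer: [14,9,1]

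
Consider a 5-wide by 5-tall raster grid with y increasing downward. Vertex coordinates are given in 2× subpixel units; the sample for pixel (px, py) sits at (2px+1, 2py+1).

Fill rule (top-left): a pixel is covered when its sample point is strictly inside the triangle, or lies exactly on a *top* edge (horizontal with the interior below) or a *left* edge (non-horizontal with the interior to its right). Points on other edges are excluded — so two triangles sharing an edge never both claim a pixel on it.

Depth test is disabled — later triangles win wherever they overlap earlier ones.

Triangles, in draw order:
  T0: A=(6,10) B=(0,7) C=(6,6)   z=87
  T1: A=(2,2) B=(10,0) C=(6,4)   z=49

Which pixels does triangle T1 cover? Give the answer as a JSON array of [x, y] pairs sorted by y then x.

T0:
  2·area = 24
  edge (6, 10)→(0, 7): d=(-6,-3) top-left  bias=+0
  edge (0, 7)→(6, 6): d=(6,-1) top-left  bias=+0
  edge (6, 6)→(6, 10): d=(0,4) right/bottom  bias=-1
    (0,3)@(1, 7): e=[3,1,20] → █
    (1,3)@(3, 7): e=[9,3,12] → █
    (2,3)@(5, 7): e=[15,5,4] → █
    (3,3)@(7, 7): e=[21,7,-4] → ·
    (0,4)@(1, 9): e=[-9,13,20] → ·
    (1,4)@(3, 9): e=[-3,15,12] → ·
    (2,4)@(5, 9): e=[3,17,4] → █
    (3,4)@(7, 9): e=[9,19,-4] → ·
  covered (4 px):
    · · · · ·
    · · · · ·
    · · · · ·
    █ █ █ · ·
    · · █ · ·
T1:
  2·area = 24
  edge (2, 2)→(10, 0): d=(8,-2) top-left  bias=+0
  edge (10, 0)→(6, 4): d=(-4,4) right/bottom  bias=-1
  edge (6, 4)→(2, 2): d=(-4,-2) top-left  bias=+0
    (3,0)@(7, 1): e=[2,8,14] → █
    (4,0)@(9, 1): e=[6,0,18] → ·  [on edge]
    (2,1)@(5, 3): e=[14,8,2] → █
    (3,1)@(7, 3): e=[18,0,6] → ·  [on edge]
    (2,2)@(5, 5): e=[30,0,-6] → ·  [on edge]
    (1,3)@(3, 7): e=[42,0,-18] → ·  [on edge]
    (0,4)@(1, 9): e=[54,0,-30] → ·  [on edge]
  covered (2 px):
    · · · █ ·
    · · █ · ·
    · · · · ·
    · · · · ·
    · · · · ·

Answer: [[3,0],[2,1]]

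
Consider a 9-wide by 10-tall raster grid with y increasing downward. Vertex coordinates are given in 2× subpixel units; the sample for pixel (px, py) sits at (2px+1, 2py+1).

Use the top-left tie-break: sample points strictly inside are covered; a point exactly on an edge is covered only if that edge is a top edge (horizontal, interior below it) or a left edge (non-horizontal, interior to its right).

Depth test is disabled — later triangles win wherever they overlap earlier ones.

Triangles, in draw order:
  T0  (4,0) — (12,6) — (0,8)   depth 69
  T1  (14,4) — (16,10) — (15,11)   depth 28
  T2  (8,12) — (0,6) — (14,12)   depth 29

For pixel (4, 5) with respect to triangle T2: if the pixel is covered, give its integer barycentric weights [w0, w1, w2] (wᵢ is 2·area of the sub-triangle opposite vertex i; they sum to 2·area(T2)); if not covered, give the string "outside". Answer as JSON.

T0:
  2·area = 88
  edge (4, 0)→(12, 6): d=(8,6) right/bottom  bias=-1
  edge (12, 6)→(0, 8): d=(-12,2) right/bottom  bias=-1
  edge (0, 8)→(4, 0): d=(4,-8) top-left  bias=+0
    (2,0)@(5, 1): e=[2,74,12] → █
    (3,0)@(7, 1): e=[-10,70,28] → ·
    (1,1)@(3, 3): e=[30,54,4] → █
    (3,1)@(7, 3): e=[6,46,36] → █
    (4,1)@(9, 3): e=[-6,42,52] → ·
    (1,2)@(3, 5): e=[46,30,12] → █
    (4,2)@(9, 5): e=[10,18,60] → █
    (5,2)@(11, 5): e=[-2,14,76] → ·
    (0,3)@(1, 7): e=[74,10,4] → █
    (3,3)@(7, 7): e=[38,-2,52] → ·
    (4,3)@(9, 7): e=[26,-6,68] → ·
    (0,4)@(1, 9): e=[90,-14,12] → ·
  covered (11 px):
    · · █ · · · · · ·
    · █ █ █ · · · · ·
    · █ █ █ █ · · · ·
    █ █ █ · · · · · ·
    · · · · · · · · ·
    · · · · · · · · ·
    · · · · · · · · ·
    · · · · · · · · ·
    · · · · · · · · ·
    · · · · · · · · ·
T1:
  2·area = 8
  edge (14, 4)→(16, 10): d=(2,6) right/bottom  bias=-1
  edge (16, 10)→(15, 11): d=(-1,1) right/bottom  bias=-1
  edge (15, 11)→(14, 4): d=(-1,-7) top-left  bias=+0
    (6,0)@(13, 1): e=[0,12,-4] → ·  [on edge]
    (7,3)@(15, 7): e=[0,4,4] → ·  [on edge]
    (7,4)@(15, 9): e=[4,2,2] → █
    (8,4)@(17, 9): e=[-8,0,16] → ·  [on edge]
    (7,5)@(15, 11): e=[8,0,0] → ·  [on edge]
    (6,6)@(13, 13): e=[24,0,-16] → ·  [on edge]
    (8,6)@(17, 13): e=[0,-4,12] → ·  [on edge]
    (5,7)@(11, 15): e=[40,0,-32] → ·  [on edge]
    (4,8)@(9, 17): e=[56,0,-48] → ·  [on edge]
    (3,9)@(7, 19): e=[72,0,-64] → ·  [on edge]
  covered (1 px):
    · · · · · · · · ·
    · · · · · · · · ·
    · · · · · · · · ·
    · · · · · · · · ·
    · · · · · · · █ ·
    · · · · · · · · ·
    · · · · · · · · ·
    · · · · · · · · ·
    · · · · · · · · ·
    · · · · · · · · ·
T2:
  2·area = 36
  edge (8, 12)→(0, 6): d=(-8,-6) top-left  bias=+0
  edge (0, 6)→(14, 12): d=(14,6) right/bottom  bias=-1
  edge (14, 12)→(8, 12): d=(-6,0) right/bottom  bias=-1
    (2,4)@(5, 9): e=[6,12,18] → █
    (3,4)@(7, 9): e=[18,0,18] → ·  [on edge]
    (2,5)@(5, 11): e=[-10,40,6] → ·
    (3,5)@(7, 11): e=[2,28,6] → █
    (4,5)@(9, 11): e=[14,16,6] → █
    (5,5)@(11, 11): e=[26,4,6] → █
    (6,5)@(13, 11): e=[38,-8,6] → ·
    (3,6)@(7, 13): e=[-14,56,-6] → ·
    (4,6)@(9, 13): e=[-2,44,-6] → ·
    (5,6)@(11, 13): e=[10,32,-6] → ·
  covered (4 px):
    · · · · · · · · ·
    · · · · · · · · ·
    · · · · · · · · ·
    · · · · · · · · ·
    · · █ · · · · · ·
    · · · █ █ █ · · ·
    · · · · · · · · ·
    · · · · · · · · ·
    · · · · · · · · ·
    · · · · · · · · ·

Result: [16,6,14]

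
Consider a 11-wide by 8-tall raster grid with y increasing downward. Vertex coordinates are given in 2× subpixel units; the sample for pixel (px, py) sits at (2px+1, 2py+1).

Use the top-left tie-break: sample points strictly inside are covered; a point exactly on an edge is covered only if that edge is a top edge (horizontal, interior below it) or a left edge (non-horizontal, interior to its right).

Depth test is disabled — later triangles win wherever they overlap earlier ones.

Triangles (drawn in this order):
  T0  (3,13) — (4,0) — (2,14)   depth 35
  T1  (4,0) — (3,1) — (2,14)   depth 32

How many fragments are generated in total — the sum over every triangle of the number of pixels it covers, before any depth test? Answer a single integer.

T0:
  2·area = 12  (B↔C swapped to make it positive)
  edge (3, 13)→(2, 14): d=(-1,1) right/bottom  bias=-1
  edge (2, 14)→(4, 0): d=(2,-14) top-left  bias=+0
  edge (4, 0)→(3, 13): d=(-1,13) right/bottom  bias=-1
    (7,0)@(15, 1): e=[0,156,-144] → .  [on edge]
    (6,1)@(13, 3): e=[0,132,-120] → .  [on edge]
    (5,2)@(11, 5): e=[0,108,-96] → .  [on edge]
    (1,3)@(3, 7): e=[6,0,6] → X  [on edge]
    (2,3)@(5, 7): e=[4,28,-20] → .
    (4,3)@(9, 7): e=[0,84,-72] → .  [on edge]
    (1,4)@(3, 9): e=[4,4,4] → X
    (2,4)@(5, 9): e=[2,32,-22] → .
    (3,4)@(7, 9): e=[0,60,-48] → .  [on edge]
    (1,5)@(3, 11): e=[2,8,2] → X
    (2,5)@(5, 11): e=[0,36,-24] → .  [on edge]
    (1,6)@(3, 13): e=[0,12,0] → .  [on edge]
    (0,7)@(1, 15): e=[0,-12,24] → .  [on edge]
  covered (3 px):
    . . . . . . . . . . .
    . . . . . . . . . . .
    . . . . . . . . . . .
    . X . . . . . . . . .
    . X . . . . . . . . .
    . X . . . . . . . . .
    . . . . . . . . . . .
    . . . . . . . . . . .
T1:
  2·area = 12  (B↔C swapped to make it positive)
  edge (4, 0)→(2, 14): d=(-2,14) right/bottom  bias=-1
  edge (2, 14)→(3, 1): d=(1,-13) top-left  bias=+0
  edge (3, 1)→(4, 0): d=(1,-1) top-left  bias=+0
    (1,0)@(3, 1): e=[12,0,0] → X  [on edge]
    (2,0)@(5, 1): e=[-16,26,2] → .
    (0,1)@(1, 3): e=[36,-24,0] → .  [on edge]
    (1,1)@(3, 3): e=[8,2,2] → X
    (2,1)@(5, 3): e=[-20,28,4] → .
    (1,2)@(3, 5): e=[4,4,4] → X
    (2,2)@(5, 5): e=[-24,30,6] → .
    (1,3)@(3, 7): e=[0,6,6] → .  [on edge]
  covered (3 px):
    . X . . . . . . . . .
    . X . . . . . . . . .
    . X . . . . . . . . .
    . . . . . . . . . . .
    . . . . . . . . . . .
    . . . . . . . . . . .
    . . . . . . . . . . .
    . . . . . . . . . . .

Result: 6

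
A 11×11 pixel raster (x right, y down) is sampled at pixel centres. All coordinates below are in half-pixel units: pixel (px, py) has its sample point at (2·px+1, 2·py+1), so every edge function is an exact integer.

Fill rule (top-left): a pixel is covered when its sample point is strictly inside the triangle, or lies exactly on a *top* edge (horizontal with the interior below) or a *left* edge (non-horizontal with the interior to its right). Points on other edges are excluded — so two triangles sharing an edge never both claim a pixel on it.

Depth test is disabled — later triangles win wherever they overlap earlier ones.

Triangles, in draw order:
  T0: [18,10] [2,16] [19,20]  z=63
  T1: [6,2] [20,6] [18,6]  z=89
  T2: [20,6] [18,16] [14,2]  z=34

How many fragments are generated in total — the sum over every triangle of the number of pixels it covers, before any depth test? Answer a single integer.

T0:
  2·area = 166  (B↔C swapped to make it positive)
  edge (18, 10)→(19, 20): d=(1,10) right/bottom  bias=-1
  edge (19, 20)→(2, 16): d=(-17,-4) top-left  bias=+0
  edge (2, 16)→(18, 10): d=(16,-6) top-left  bias=+0
    (8,5)@(17, 11): e=[11,145,10] → #
    (9,5)@(19, 11): e=[-9,153,22] → ·
    (5,6)@(11, 13): e=[73,87,6] → #
    (6,6)@(13, 13): e=[53,95,18] → #
    (7,6)@(15, 13): e=[33,103,30] → #
    (9,6)@(19, 13): e=[-7,119,54] → ·
    (2,7)@(5, 15): e=[135,29,2] → #
    (3,7)@(7, 15): e=[115,37,14] → #
    (4,7)@(9, 15): e=[95,45,26] → #
    (9,7)@(19, 15): e=[-5,85,86] → ·
    (2,8)@(5, 17): e=[137,-5,34] → ·
    (3,8)@(7, 17): e=[117,3,46] → #
  covered (20 px):
    · · · · · · · · · · ·
    · · · · · · · · · · ·
    · · · · · · · · · · ·
    · · · · · · · · · · ·
    · · · · · · · · · · ·
    · · · · · · · · # · ·
    · · · · · # # # # · ·
    · · # # # # # # # · ·
    · · · # # # # # # · ·
    · · · · · · · # # · ·
    · · · · · · · · · · ·
T1:
  2·area = 8
  edge (6, 2)→(20, 6): d=(14,4) right/bottom  bias=-1
  edge (20, 6)→(18, 6): d=(-2,0) right/bottom  bias=-1
  edge (18, 6)→(6, 2): d=(-12,-4) top-left  bias=+0
    (1,0)@(3, 1): e=[-2,10,0] → ·  [on edge]
    (4,1)@(9, 3): e=[2,6,0] → #  [on edge]
    (5,1)@(11, 3): e=[-6,6,8] → ·
    (4,2)@(9, 5): e=[30,2,-24] → ·
    (7,2)@(15, 5): e=[6,2,0] → #  [on edge]
    (8,2)@(17, 5): e=[-2,2,8] → ·
    (7,3)@(15, 7): e=[34,-2,-24] → ·
    (10,3)@(21, 7): e=[10,-2,0] → ·  [on edge]
  covered (2 px):
    · · · · · · · · · · ·
    · · · · # · · · · · ·
    · · · · · · · # · · ·
    · · · · · · · · · · ·
    · · · · · · · · · · ·
    · · · · · · · · · · ·
    · · · · · · · · · · ·
    · · · · · · · · · · ·
    · · · · · · · · · · ·
    · · · · · · · · · · ·
    · · · · · · · · · · ·
T2:
  2·area = 68
  edge (20, 6)→(18, 16): d=(-2,10) right/bottom  bias=-1
  edge (18, 16)→(14, 2): d=(-4,-14) top-left  bias=+0
  edge (14, 2)→(20, 6): d=(6,4) right/bottom  bias=-1
    (10,0)@(21, 1): e=[0,102,-34] → ·  [on edge]
    (7,1)@(15, 3): e=[56,10,2] → #
    (8,1)@(17, 3): e=[36,38,-6] → ·
    (7,2)@(15, 5): e=[52,2,14] → #
    (8,2)@(17, 5): e=[32,30,6] → #
    (9,2)@(19, 5): e=[12,58,-2] → ·
    (7,3)@(15, 7): e=[48,-6,26] → ·
    (8,3)@(17, 7): e=[28,22,18] → #
    (9,3)@(19, 7): e=[8,50,10] → #
    (10,3)@(21, 7): e=[-12,78,2] → ·
    (8,4)@(17, 9): e=[24,14,30] → #
    (10,4)@(21, 9): e=[-16,70,14] → ·
    (9,5)@(19, 11): e=[0,34,34] → ·  [on edge]
    (8,10)@(17, 21): e=[0,-34,102] → ·  [on edge]
  covered (8 px):
    · · · · · · · · · · ·
    · · · · · · · # · · ·
    · · · · · · · # # · ·
    · · · · · · · · # # ·
    · · · · · · · · # # ·
    · · · · · · · · # · ·
    · · · · · · · · · · ·
    · · · · · · · · · · ·
    · · · · · · · · · · ·
    · · · · · · · · · · ·
    · · · · · · · · · · ·

Final: 30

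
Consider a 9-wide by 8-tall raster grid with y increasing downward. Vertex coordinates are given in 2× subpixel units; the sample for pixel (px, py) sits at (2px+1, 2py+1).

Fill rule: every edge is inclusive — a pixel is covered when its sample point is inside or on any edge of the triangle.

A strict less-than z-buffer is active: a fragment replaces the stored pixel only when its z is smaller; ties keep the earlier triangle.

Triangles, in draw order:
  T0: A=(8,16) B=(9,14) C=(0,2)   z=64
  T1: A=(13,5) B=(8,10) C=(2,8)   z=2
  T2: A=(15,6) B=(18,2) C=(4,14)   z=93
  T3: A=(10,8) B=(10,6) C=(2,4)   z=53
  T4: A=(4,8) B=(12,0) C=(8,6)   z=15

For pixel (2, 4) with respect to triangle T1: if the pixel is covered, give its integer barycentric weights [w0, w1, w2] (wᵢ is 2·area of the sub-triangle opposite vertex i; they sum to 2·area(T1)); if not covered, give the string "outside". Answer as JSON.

T0:
  2·area = 30  (B↔C swapped to make it positive)
  edge (8, 16)→(0, 2): d=(-8,-14) inclusive
  edge (0, 2)→(9, 14): d=(9,12) inclusive
  edge (9, 14)→(8, 16): d=(-1,2) inclusive
    (1,3)@(3, 7): e=[2,9,19] → #
    (2,3)@(5, 7): e=[30,-15,15] → ·
    (1,4)@(3, 9): e=[-14,27,17] → ·
    (2,4)@(5, 9): e=[14,3,13] → #
    (3,4)@(7, 9): e=[42,-21,9] → ·
    (2,5)@(5, 11): e=[-2,21,11] → ·
    (3,6)@(7, 13): e=[10,15,5] → #
    (4,6)@(9, 13): e=[38,-9,1] → ·
    (3,7)@(7, 15): e=[-6,33,3] → ·
  covered (3 px):
    · · · · · · · · ·
    · · · · · · · · ·
    · · · · · · · · ·
    · # · · · · · · ·
    · · # · · · · · ·
    · · · · · · · · ·
    · · · # · · · · ·
    · · · · · · · · ·
T1:
  2·area = 40
  edge (13, 5)→(8, 10): d=(-5,5) inclusive
  edge (8, 10)→(2, 8): d=(-6,-2) inclusive
  edge (2, 8)→(13, 5): d=(11,-3) inclusive
    (8,0)@(17, 1): e=[0,72,-32] → ·  [on edge]
    (7,1)@(15, 3): e=[0,56,-16] → ·  [on edge]
    (6,2)@(13, 5): e=[0,40,0] → #  [on edge]
    (7,2)@(15, 5): e=[-10,44,6] → ·
    (3,3)@(7, 7): e=[20,16,4] → #
    (4,3)@(9, 7): e=[10,20,10] → #
    (5,3)@(11, 7): e=[0,24,16] → #  [on edge]
    (6,3)@(13, 7): e=[-10,28,22] → ·
    (2,4)@(5, 9): e=[20,0,20] → #  [on edge]
    (4,4)@(9, 9): e=[0,8,32] → #  [on edge]
    (5,4)@(11, 9): e=[-10,12,38] → ·
    (2,5)@(5, 11): e=[10,-12,42] → ·
    (3,5)@(7, 11): e=[0,-8,48] → ·  [on edge]
    (5,5)@(11, 11): e=[-20,0,60] → ·  [on edge]
    (2,6)@(5, 13): e=[0,-24,64] → ·  [on edge]
    (8,6)@(17, 13): e=[-60,0,100] → ·  [on edge]
    (1,7)@(3, 15): e=[0,-40,80] → ·  [on edge]
  covered (7 px):
    · · · · · · · · ·
    · · · · · · · · ·
    · · · · · · # · ·
    · · · # # # · · ·
    · · # # # · · · ·
    · · · · · · · · ·
    · · · · · · · · ·
    · · · · · · · · ·
T2:
  2·area = 20  (B↔C swapped to make it positive)
  edge (15, 6)→(4, 14): d=(-11,8) inclusive
  edge (4, 14)→(18, 2): d=(14,-12) inclusive
  edge (18, 2)→(15, 6): d=(-3,4) inclusive
    (8,1)@(17, 3): e=[17,2,1] → #
    (7,2)@(15, 5): e=[11,6,3] → #
    (8,2)@(17, 5): e=[-5,30,-5] → ·
    (6,3)@(13, 7): e=[5,10,5] → #
    (7,3)@(15, 7): e=[-11,34,-3] → ·
    (6,4)@(13, 9): e=[-17,38,-1] → ·
  covered (3 px):
    · · · · · · · · ·
    · · · · · · · · #
    · · · · · · · # ·
    · · · · · · # · ·
    · · · · · · · · ·
    · · · · · · · · ·
    · · · · · · · · ·
    · · · · · · · · ·
T3:
  2·area = 16  (B↔C swapped to make it positive)
  edge (10, 8)→(2, 4): d=(-8,-4) inclusive
  edge (2, 4)→(10, 6): d=(8,2) inclusive
  edge (10, 6)→(10, 8): d=(0,2) inclusive
    (2,2)@(5, 5): e=[4,2,10] → #
    (3,2)@(7, 5): e=[12,-2,6] → ·
    (2,3)@(5, 7): e=[-12,18,10] → ·
    (4,3)@(9, 7): e=[4,10,2] → #
    (5,3)@(11, 7): e=[12,6,-2] → ·
    (4,4)@(9, 9): e=[-12,26,2] → ·
  covered (2 px):
    · · · · · · · · ·
    · · · · · · · · ·
    · · # · · · · · ·
    · · · · # · · · ·
    · · · · · · · · ·
    · · · · · · · · ·
    · · · · · · · · ·
    · · · · · · · · ·
T4:
  2·area = 16
  edge (4, 8)→(12, 0): d=(8,-8) inclusive
  edge (12, 0)→(8, 6): d=(-4,6) inclusive
  edge (8, 6)→(4, 8): d=(-4,2) inclusive
    (5,0)@(11, 1): e=[0,2,14] → #  [on edge]
    (6,0)@(13, 1): e=[16,-10,10] → ·
    (4,1)@(9, 3): e=[0,6,10] → #  [on edge]
    (5,1)@(11, 3): e=[16,-6,6] → ·
    (3,2)@(7, 5): e=[0,10,6] → #  [on edge]
    (4,2)@(9, 5): e=[16,-2,2] → ·
    (2,3)@(5, 7): e=[0,14,2] → #  [on edge]
    (3,3)@(7, 7): e=[16,2,-2] → ·
    (1,4)@(3, 9): e=[0,18,-2] → ·  [on edge]
    (2,4)@(5, 9): e=[16,6,-6] → ·
    (0,5)@(1, 11): e=[0,22,-6] → ·  [on edge]
  covered (4 px):
    · · · · · # · · ·
    · · · · # · · · ·
    · · · # · · · · ·
    · · # · · · · · ·
    · · · · · · · · ·
    · · · · · · · · ·
    · · · · · · · · ·
    · · · · · · · · ·

Result: [0,20,20]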